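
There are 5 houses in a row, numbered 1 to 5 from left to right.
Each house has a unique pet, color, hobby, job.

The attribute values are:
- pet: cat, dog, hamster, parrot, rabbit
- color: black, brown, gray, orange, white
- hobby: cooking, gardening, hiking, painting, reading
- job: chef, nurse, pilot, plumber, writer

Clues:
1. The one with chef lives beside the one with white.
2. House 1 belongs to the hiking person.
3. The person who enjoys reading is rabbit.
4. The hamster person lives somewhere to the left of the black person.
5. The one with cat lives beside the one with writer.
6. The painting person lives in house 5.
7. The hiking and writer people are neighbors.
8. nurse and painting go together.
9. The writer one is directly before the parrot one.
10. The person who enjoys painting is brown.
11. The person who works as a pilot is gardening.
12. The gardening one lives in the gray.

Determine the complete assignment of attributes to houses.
Solution:

House | Pet | Color | Hobby | Job
---------------------------------
  1   | cat | orange | hiking | chef
  2   | hamster | white | cooking | writer
  3   | parrot | gray | gardening | pilot
  4   | rabbit | black | reading | plumber
  5   | dog | brown | painting | nurse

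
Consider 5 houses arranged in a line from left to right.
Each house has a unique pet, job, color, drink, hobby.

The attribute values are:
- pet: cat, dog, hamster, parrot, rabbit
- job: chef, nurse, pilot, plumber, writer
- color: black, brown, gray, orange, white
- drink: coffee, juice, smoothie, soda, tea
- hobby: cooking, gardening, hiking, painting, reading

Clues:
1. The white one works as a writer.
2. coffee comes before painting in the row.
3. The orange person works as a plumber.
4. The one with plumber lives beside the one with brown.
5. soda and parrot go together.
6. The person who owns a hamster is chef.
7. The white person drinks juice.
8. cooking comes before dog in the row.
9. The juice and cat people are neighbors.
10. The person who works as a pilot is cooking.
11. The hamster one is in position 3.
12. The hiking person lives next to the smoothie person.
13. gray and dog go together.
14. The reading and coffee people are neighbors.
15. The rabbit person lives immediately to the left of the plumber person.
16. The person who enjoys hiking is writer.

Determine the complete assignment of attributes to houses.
Solution:

House | Pet | Job | Color | Drink | Hobby
-----------------------------------------
  1   | rabbit | writer | white | juice | hiking
  2   | cat | plumber | orange | smoothie | reading
  3   | hamster | chef | brown | coffee | gardening
  4   | parrot | pilot | black | soda | cooking
  5   | dog | nurse | gray | tea | painting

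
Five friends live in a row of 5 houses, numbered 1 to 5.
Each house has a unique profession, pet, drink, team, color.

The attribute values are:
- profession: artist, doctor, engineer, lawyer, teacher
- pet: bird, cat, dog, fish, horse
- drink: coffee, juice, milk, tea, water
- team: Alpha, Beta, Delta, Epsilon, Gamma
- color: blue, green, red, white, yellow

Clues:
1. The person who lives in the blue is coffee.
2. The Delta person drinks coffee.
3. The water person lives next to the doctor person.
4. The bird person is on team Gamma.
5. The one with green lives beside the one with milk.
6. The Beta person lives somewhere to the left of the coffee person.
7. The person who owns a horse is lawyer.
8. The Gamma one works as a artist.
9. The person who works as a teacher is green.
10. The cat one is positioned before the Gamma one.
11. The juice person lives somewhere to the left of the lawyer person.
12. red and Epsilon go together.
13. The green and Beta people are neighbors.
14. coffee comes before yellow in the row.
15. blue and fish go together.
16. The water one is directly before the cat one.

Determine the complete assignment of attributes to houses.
Solution:

House | Profession | Pet | Drink | Team | Color
-----------------------------------------------
  1   | teacher | dog | water | Alpha | green
  2   | doctor | cat | milk | Beta | white
  3   | engineer | fish | coffee | Delta | blue
  4   | artist | bird | juice | Gamma | yellow
  5   | lawyer | horse | tea | Epsilon | red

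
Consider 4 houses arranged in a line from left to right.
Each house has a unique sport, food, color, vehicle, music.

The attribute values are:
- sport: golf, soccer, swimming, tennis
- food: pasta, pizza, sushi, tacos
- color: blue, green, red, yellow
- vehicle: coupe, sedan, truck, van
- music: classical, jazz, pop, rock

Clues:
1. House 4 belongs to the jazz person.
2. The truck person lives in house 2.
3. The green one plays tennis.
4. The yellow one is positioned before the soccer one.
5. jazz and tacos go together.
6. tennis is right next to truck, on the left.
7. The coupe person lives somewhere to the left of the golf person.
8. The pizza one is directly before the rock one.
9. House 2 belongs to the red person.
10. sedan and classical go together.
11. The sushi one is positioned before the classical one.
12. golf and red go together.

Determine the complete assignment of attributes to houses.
Solution:

House | Sport | Food | Color | Vehicle | Music
----------------------------------------------
  1   | tennis | pizza | green | coupe | pop
  2   | golf | sushi | red | truck | rock
  3   | swimming | pasta | yellow | sedan | classical
  4   | soccer | tacos | blue | van | jazz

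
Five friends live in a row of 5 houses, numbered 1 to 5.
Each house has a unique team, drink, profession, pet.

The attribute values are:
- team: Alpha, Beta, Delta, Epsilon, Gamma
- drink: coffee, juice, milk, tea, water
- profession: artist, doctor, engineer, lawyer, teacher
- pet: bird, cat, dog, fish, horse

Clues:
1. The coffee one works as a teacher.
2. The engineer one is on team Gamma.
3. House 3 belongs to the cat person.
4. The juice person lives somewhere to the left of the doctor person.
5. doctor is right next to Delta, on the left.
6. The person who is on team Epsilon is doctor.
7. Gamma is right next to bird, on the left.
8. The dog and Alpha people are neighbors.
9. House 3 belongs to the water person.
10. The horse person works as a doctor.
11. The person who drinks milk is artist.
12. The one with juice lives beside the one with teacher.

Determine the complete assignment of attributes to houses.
Solution:

House | Team | Drink | Profession | Pet
---------------------------------------
  1   | Gamma | juice | engineer | dog
  2   | Alpha | coffee | teacher | bird
  3   | Beta | water | lawyer | cat
  4   | Epsilon | tea | doctor | horse
  5   | Delta | milk | artist | fish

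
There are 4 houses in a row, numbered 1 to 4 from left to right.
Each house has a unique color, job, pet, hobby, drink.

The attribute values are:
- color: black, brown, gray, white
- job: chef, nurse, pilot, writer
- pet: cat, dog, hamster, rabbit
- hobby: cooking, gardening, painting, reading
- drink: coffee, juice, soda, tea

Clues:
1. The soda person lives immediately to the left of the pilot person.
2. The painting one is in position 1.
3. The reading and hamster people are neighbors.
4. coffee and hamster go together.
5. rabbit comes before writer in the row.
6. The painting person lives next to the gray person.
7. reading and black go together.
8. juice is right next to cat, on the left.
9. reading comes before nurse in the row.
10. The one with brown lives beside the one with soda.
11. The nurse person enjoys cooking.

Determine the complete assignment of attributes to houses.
Solution:

House | Color | Job | Pet | Hobby | Drink
-----------------------------------------
  1   | brown | chef | rabbit | painting | juice
  2   | gray | writer | cat | gardening | soda
  3   | black | pilot | dog | reading | tea
  4   | white | nurse | hamster | cooking | coffee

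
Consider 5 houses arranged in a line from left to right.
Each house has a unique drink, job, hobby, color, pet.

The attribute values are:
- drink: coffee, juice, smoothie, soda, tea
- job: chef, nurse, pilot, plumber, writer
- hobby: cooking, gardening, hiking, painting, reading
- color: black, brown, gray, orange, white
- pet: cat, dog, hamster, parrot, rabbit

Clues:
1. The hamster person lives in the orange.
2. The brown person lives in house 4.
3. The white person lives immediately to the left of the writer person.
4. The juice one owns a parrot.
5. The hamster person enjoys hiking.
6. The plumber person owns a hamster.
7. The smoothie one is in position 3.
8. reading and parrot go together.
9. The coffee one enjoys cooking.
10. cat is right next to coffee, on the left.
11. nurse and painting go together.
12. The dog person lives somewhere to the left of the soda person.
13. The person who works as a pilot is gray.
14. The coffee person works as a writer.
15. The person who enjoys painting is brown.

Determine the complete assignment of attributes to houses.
Solution:

House | Drink | Job | Hobby | Color | Pet
-----------------------------------------
  1   | tea | chef | gardening | white | cat
  2   | coffee | writer | cooking | black | dog
  3   | smoothie | plumber | hiking | orange | hamster
  4   | soda | nurse | painting | brown | rabbit
  5   | juice | pilot | reading | gray | parrot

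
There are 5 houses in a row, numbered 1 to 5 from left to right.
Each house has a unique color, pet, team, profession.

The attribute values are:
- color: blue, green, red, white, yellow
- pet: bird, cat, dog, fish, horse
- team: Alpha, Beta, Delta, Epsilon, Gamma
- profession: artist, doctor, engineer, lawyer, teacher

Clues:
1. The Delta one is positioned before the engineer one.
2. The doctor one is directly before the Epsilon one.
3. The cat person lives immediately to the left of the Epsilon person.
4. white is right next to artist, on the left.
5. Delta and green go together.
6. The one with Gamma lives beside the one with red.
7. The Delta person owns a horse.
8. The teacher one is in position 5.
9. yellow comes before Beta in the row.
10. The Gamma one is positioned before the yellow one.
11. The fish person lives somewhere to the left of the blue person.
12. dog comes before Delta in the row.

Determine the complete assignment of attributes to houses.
Solution:

House | Color | Pet | Team | Profession
---------------------------------------
  1   | white | cat | Gamma | doctor
  2   | red | dog | Epsilon | artist
  3   | green | horse | Delta | lawyer
  4   | yellow | fish | Alpha | engineer
  5   | blue | bird | Beta | teacher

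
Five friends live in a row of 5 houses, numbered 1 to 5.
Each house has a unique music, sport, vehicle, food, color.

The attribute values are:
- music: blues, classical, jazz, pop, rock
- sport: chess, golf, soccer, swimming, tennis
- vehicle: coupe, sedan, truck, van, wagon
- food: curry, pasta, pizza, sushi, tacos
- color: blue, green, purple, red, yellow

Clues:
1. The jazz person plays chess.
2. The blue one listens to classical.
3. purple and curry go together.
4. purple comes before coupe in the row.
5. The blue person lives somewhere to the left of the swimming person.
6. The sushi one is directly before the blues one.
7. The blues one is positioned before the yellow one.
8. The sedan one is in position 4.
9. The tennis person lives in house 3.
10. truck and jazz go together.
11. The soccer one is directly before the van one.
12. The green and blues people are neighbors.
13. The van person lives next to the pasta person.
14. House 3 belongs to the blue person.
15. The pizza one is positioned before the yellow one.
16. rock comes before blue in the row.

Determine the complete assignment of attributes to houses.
Solution:

House | Music | Sport | Vehicle | Food | Color
----------------------------------------------
  1   | rock | soccer | wagon | sushi | green
  2   | blues | golf | van | curry | purple
  3   | classical | tennis | coupe | pasta | blue
  4   | pop | swimming | sedan | pizza | red
  5   | jazz | chess | truck | tacos | yellow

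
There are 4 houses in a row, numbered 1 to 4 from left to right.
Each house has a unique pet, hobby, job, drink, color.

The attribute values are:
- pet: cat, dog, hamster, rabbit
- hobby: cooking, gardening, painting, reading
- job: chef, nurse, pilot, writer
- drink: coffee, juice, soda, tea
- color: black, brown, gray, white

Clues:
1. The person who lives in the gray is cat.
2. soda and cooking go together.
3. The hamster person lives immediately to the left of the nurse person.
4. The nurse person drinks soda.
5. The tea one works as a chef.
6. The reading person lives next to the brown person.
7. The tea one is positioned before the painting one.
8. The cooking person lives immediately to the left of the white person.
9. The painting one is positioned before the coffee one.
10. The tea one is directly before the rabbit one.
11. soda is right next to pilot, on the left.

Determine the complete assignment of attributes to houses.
Solution:

House | Pet | Hobby | Job | Drink | Color
-----------------------------------------
  1   | hamster | reading | chef | tea | black
  2   | rabbit | cooking | nurse | soda | brown
  3   | dog | painting | pilot | juice | white
  4   | cat | gardening | writer | coffee | gray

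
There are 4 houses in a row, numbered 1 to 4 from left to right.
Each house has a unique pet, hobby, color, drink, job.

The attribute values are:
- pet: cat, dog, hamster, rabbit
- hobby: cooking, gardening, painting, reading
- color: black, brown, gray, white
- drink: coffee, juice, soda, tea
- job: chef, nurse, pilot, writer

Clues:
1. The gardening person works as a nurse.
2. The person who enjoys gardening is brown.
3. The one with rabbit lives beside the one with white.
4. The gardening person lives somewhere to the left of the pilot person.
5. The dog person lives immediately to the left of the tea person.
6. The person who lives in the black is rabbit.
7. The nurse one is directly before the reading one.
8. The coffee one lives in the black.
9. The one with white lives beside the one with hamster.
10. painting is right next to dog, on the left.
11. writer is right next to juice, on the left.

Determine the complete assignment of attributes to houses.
Solution:

House | Pet | Hobby | Color | Drink | Job
-----------------------------------------
  1   | rabbit | painting | black | coffee | writer
  2   | dog | cooking | white | juice | chef
  3   | hamster | gardening | brown | tea | nurse
  4   | cat | reading | gray | soda | pilot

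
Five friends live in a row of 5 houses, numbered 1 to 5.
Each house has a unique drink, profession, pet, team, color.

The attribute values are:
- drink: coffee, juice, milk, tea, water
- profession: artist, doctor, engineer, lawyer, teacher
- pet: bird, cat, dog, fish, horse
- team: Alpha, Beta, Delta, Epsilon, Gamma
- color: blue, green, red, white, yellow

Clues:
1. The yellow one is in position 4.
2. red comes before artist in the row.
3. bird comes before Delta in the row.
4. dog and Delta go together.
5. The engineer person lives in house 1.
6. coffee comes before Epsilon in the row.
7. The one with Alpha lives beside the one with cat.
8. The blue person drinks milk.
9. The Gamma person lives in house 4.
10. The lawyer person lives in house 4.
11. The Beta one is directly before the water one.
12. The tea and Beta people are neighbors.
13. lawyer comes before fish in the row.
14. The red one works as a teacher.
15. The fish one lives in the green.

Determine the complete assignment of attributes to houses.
Solution:

House | Drink | Profession | Pet | Team | Color
-----------------------------------------------
  1   | tea | engineer | bird | Alpha | white
  2   | milk | doctor | cat | Beta | blue
  3   | water | teacher | dog | Delta | red
  4   | coffee | lawyer | horse | Gamma | yellow
  5   | juice | artist | fish | Epsilon | green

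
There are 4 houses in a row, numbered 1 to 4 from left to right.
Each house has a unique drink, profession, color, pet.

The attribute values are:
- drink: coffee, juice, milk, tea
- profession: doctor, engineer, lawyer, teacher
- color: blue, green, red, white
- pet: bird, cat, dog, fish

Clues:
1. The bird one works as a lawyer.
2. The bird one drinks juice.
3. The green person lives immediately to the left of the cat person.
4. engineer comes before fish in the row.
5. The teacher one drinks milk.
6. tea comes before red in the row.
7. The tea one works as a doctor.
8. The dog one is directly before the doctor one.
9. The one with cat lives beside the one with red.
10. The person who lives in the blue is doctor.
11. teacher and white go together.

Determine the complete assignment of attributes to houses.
Solution:

House | Drink | Profession | Color | Pet
----------------------------------------
  1   | coffee | engineer | green | dog
  2   | tea | doctor | blue | cat
  3   | juice | lawyer | red | bird
  4   | milk | teacher | white | fish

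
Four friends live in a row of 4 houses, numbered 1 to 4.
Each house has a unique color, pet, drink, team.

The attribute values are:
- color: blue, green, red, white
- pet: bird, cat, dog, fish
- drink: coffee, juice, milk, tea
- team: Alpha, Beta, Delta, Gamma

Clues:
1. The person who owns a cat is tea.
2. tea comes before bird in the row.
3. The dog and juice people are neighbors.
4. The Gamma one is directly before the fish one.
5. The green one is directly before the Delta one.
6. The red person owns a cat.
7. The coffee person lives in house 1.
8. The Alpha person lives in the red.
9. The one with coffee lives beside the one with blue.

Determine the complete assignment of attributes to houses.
Solution:

House | Color | Pet | Drink | Team
----------------------------------
  1   | green | dog | coffee | Gamma
  2   | blue | fish | juice | Delta
  3   | red | cat | tea | Alpha
  4   | white | bird | milk | Beta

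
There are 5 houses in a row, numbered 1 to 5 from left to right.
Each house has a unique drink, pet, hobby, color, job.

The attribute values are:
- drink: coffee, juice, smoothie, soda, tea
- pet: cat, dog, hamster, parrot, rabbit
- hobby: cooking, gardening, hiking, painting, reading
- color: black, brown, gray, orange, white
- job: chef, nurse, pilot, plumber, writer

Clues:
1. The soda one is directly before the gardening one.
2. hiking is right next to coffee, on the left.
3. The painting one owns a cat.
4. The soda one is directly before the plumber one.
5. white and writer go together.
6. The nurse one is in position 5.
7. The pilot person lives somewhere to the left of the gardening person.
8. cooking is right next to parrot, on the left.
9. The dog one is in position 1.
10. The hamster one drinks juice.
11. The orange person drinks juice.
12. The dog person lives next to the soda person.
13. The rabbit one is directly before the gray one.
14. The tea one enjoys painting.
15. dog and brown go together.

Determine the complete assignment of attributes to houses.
Solution:

House | Drink | Pet | Hobby | Color | Job
-----------------------------------------
  1   | smoothie | dog | cooking | brown | pilot
  2   | soda | parrot | hiking | white | writer
  3   | coffee | rabbit | gardening | black | plumber
  4   | tea | cat | painting | gray | chef
  5   | juice | hamster | reading | orange | nurse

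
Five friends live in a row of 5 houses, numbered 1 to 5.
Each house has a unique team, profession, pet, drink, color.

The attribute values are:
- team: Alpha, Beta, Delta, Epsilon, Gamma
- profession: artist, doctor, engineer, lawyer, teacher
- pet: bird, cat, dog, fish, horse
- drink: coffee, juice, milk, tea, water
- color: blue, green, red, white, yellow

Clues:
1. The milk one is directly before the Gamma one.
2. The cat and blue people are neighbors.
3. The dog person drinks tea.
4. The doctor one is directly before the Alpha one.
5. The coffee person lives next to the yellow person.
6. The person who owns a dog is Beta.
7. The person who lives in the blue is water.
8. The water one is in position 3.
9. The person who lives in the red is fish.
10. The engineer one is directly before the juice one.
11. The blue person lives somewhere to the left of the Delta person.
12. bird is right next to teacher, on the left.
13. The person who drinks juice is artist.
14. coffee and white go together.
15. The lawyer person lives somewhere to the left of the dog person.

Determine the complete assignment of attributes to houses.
Solution:

House | Team | Profession | Pet | Drink | Color
-----------------------------------------------
  1   | Epsilon | doctor | bird | coffee | white
  2   | Alpha | teacher | cat | milk | yellow
  3   | Gamma | lawyer | horse | water | blue
  4   | Beta | engineer | dog | tea | green
  5   | Delta | artist | fish | juice | red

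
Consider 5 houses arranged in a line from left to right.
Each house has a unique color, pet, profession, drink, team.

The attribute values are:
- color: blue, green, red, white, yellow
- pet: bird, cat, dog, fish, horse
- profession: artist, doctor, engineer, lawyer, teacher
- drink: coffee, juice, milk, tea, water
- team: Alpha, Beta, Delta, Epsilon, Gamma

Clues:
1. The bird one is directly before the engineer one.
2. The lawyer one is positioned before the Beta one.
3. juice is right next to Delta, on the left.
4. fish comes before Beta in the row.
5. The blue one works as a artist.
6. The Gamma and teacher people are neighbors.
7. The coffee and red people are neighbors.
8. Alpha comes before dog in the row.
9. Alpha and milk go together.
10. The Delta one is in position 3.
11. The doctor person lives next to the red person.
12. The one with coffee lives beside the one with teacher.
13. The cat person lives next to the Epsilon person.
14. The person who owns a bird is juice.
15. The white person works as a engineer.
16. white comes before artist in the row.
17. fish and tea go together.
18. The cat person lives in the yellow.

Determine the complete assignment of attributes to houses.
Solution:

House | Color | Pet | Profession | Drink | Team
-----------------------------------------------
  1   | yellow | cat | doctor | coffee | Gamma
  2   | red | bird | teacher | juice | Epsilon
  3   | white | fish | engineer | tea | Delta
  4   | green | horse | lawyer | milk | Alpha
  5   | blue | dog | artist | water | Beta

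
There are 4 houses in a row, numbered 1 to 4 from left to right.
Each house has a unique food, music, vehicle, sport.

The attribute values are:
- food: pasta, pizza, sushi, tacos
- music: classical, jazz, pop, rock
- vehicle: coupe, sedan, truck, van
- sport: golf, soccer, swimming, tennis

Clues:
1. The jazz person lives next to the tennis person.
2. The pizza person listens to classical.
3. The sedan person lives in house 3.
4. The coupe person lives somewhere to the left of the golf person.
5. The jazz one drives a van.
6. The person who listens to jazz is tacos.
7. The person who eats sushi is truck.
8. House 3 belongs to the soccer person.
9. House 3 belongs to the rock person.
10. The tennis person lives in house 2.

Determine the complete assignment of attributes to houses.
Solution:

House | Food | Music | Vehicle | Sport
--------------------------------------
  1   | tacos | jazz | van | swimming
  2   | pizza | classical | coupe | tennis
  3   | pasta | rock | sedan | soccer
  4   | sushi | pop | truck | golf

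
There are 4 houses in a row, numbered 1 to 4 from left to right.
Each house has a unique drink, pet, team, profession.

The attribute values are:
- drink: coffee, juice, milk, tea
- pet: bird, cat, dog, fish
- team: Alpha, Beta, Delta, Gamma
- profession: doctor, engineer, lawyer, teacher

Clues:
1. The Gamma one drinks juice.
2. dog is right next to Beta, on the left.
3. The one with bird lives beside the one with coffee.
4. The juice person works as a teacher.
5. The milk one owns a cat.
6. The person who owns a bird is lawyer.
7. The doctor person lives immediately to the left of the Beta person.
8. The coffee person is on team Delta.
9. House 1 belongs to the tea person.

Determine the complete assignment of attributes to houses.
Solution:

House | Drink | Pet | Team | Profession
---------------------------------------
  1   | tea | bird | Alpha | lawyer
  2   | coffee | dog | Delta | doctor
  3   | milk | cat | Beta | engineer
  4   | juice | fish | Gamma | teacher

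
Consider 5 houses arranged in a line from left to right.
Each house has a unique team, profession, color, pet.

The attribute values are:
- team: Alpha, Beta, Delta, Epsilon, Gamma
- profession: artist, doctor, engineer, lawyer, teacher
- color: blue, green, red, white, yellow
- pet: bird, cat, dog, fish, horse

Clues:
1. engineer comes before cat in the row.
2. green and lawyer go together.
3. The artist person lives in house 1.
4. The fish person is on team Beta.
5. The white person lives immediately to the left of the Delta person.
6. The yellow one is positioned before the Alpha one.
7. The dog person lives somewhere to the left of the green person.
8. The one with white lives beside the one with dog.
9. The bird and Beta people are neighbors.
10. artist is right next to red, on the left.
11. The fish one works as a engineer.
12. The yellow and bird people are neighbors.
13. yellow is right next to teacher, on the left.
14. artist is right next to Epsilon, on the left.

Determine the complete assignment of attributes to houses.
Solution:

House | Team | Profession | Color | Pet
---------------------------------------
  1   | Gamma | artist | yellow | horse
  2   | Epsilon | teacher | red | bird
  3   | Beta | engineer | white | fish
  4   | Delta | doctor | blue | dog
  5   | Alpha | lawyer | green | cat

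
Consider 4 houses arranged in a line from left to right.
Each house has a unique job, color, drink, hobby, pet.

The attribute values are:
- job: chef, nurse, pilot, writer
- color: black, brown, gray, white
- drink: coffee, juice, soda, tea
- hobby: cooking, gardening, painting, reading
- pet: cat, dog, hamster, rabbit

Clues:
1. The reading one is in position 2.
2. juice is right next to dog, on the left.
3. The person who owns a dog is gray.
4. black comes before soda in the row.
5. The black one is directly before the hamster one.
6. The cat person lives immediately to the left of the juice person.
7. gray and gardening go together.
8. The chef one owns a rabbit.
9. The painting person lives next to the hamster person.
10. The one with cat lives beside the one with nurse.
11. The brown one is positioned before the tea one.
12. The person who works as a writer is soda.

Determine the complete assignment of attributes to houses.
Solution:

House | Job | Color | Drink | Hobby | Pet
-----------------------------------------
  1   | pilot | black | coffee | painting | cat
  2   | nurse | brown | juice | reading | hamster
  3   | writer | gray | soda | gardening | dog
  4   | chef | white | tea | cooking | rabbit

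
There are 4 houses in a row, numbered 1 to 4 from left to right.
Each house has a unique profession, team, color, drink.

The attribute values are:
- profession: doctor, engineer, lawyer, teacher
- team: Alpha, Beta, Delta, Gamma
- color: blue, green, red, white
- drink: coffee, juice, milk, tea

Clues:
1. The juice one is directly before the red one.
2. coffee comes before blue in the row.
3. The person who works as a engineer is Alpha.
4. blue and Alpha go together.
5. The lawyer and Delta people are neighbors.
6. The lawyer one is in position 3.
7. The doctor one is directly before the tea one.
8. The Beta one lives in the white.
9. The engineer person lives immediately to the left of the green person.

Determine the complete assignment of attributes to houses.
Solution:

House | Profession | Team | Color | Drink
-----------------------------------------
  1   | doctor | Beta | white | coffee
  2   | engineer | Alpha | blue | tea
  3   | lawyer | Gamma | green | juice
  4   | teacher | Delta | red | milk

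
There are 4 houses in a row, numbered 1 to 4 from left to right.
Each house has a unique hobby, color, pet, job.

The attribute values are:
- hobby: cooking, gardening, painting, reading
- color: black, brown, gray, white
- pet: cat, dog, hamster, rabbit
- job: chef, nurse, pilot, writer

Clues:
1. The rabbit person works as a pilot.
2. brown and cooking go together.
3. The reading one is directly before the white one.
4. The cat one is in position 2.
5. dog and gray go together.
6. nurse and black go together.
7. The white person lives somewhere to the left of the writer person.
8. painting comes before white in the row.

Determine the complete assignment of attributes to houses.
Solution:

House | Hobby | Color | Pet | Job
---------------------------------
  1   | painting | gray | dog | chef
  2   | reading | black | cat | nurse
  3   | gardening | white | rabbit | pilot
  4   | cooking | brown | hamster | writer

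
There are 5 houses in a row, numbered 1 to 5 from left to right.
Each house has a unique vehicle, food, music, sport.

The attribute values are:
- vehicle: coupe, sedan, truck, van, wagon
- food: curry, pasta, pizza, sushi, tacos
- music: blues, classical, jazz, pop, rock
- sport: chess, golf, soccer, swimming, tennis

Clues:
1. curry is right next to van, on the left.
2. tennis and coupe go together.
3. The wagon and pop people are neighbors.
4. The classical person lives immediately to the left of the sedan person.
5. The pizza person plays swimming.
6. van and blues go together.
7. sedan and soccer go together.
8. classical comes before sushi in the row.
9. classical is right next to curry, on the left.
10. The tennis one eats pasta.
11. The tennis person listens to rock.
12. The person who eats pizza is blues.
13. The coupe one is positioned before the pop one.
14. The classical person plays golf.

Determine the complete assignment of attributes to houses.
Solution:

House | Vehicle | Food | Music | Sport
--------------------------------------
  1   | coupe | pasta | rock | tennis
  2   | wagon | tacos | classical | golf
  3   | sedan | curry | pop | soccer
  4   | van | pizza | blues | swimming
  5   | truck | sushi | jazz | chess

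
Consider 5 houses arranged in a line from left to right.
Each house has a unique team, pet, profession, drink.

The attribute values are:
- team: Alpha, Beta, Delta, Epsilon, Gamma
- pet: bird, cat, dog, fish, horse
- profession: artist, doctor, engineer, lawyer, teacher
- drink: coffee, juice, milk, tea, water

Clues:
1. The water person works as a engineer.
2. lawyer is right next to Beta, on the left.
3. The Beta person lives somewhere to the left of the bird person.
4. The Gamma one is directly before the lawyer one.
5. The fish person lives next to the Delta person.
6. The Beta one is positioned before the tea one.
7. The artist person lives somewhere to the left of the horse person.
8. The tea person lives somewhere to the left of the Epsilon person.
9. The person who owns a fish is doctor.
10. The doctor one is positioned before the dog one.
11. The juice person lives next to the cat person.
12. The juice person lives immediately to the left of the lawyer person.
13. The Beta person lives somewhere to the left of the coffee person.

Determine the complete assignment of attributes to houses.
Solution:

House | Team | Pet | Profession | Drink
---------------------------------------
  1   | Gamma | fish | doctor | juice
  2   | Delta | cat | lawyer | milk
  3   | Beta | dog | engineer | water
  4   | Alpha | bird | artist | tea
  5   | Epsilon | horse | teacher | coffee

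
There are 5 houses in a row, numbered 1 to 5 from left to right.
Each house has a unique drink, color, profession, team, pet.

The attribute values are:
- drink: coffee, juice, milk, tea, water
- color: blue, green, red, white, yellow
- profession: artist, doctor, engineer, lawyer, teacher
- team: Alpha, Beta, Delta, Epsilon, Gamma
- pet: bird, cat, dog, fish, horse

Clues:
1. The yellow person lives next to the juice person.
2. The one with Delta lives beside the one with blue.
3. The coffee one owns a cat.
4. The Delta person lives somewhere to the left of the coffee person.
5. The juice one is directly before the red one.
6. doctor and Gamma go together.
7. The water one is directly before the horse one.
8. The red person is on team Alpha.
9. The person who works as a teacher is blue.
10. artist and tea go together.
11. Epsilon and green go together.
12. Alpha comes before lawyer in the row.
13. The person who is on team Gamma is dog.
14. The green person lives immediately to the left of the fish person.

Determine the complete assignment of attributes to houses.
Solution:

House | Drink | Color | Profession | Team | Pet
-----------------------------------------------
  1   | water | yellow | doctor | Gamma | dog
  2   | juice | green | engineer | Epsilon | horse
  3   | tea | red | artist | Alpha | fish
  4   | milk | white | lawyer | Delta | bird
  5   | coffee | blue | teacher | Beta | cat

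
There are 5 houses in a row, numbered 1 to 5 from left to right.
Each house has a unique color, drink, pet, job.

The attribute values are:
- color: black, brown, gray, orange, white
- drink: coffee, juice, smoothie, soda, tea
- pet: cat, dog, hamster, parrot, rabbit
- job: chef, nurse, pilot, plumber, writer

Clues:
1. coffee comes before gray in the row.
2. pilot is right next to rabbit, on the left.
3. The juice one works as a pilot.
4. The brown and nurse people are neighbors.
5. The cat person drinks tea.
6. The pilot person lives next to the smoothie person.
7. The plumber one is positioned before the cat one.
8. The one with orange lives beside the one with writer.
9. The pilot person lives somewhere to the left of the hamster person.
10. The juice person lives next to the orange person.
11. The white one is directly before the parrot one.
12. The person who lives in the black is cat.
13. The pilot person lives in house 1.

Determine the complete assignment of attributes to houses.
Solution:

House | Color | Drink | Pet | Job
---------------------------------
  1   | brown | juice | dog | pilot
  2   | orange | smoothie | rabbit | nurse
  3   | white | coffee | hamster | writer
  4   | gray | soda | parrot | plumber
  5   | black | tea | cat | chef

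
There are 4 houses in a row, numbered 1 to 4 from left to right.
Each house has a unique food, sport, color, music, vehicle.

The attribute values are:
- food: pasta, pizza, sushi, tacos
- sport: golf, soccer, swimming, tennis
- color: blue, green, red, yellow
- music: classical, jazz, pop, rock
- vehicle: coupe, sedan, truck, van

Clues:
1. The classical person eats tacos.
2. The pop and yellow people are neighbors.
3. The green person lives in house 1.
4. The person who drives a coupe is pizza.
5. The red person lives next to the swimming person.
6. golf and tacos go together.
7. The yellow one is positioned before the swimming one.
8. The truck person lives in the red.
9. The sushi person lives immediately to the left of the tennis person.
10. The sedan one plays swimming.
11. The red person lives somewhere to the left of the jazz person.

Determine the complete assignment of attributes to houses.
Solution:

House | Food | Sport | Color | Music | Vehicle
----------------------------------------------
  1   | sushi | soccer | green | pop | van
  2   | pizza | tennis | yellow | rock | coupe
  3   | tacos | golf | red | classical | truck
  4   | pasta | swimming | blue | jazz | sedan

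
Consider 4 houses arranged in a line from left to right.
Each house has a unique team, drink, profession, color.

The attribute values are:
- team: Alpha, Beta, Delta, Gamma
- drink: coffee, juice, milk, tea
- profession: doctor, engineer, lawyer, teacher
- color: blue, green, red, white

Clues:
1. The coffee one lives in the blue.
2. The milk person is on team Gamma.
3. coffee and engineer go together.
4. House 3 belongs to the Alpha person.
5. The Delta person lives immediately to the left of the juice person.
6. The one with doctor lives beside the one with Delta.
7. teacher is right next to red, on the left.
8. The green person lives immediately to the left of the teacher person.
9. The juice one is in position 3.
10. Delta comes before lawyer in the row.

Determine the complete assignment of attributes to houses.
Solution:

House | Team | Drink | Profession | Color
-----------------------------------------
  1   | Gamma | milk | doctor | green
  2   | Delta | tea | teacher | white
  3   | Alpha | juice | lawyer | red
  4   | Beta | coffee | engineer | blue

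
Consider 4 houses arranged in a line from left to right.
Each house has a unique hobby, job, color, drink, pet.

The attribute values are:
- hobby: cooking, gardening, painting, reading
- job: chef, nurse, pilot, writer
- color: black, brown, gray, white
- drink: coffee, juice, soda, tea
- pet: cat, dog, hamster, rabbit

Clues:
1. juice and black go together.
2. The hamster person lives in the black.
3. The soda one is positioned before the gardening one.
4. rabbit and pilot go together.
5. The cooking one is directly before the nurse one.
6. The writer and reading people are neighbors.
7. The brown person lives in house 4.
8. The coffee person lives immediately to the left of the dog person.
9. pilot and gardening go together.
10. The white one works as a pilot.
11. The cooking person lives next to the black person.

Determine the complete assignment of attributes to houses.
Solution:

House | Hobby | Job | Color | Drink | Pet
-----------------------------------------
  1   | cooking | writer | gray | soda | cat
  2   | reading | nurse | black | juice | hamster
  3   | gardening | pilot | white | coffee | rabbit
  4   | painting | chef | brown | tea | dog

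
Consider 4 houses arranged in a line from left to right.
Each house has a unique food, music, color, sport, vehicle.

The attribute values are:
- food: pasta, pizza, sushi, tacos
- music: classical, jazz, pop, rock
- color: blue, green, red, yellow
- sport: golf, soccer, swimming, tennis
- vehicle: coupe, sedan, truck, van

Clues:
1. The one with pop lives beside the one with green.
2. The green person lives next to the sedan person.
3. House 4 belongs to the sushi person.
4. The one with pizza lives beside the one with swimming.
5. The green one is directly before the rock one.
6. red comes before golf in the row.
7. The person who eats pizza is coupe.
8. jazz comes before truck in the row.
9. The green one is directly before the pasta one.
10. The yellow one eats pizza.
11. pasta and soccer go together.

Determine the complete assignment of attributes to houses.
Solution:

House | Food | Music | Color | Sport | Vehicle
----------------------------------------------
  1   | pizza | pop | yellow | tennis | coupe
  2   | tacos | jazz | green | swimming | van
  3   | pasta | rock | red | soccer | sedan
  4   | sushi | classical | blue | golf | truck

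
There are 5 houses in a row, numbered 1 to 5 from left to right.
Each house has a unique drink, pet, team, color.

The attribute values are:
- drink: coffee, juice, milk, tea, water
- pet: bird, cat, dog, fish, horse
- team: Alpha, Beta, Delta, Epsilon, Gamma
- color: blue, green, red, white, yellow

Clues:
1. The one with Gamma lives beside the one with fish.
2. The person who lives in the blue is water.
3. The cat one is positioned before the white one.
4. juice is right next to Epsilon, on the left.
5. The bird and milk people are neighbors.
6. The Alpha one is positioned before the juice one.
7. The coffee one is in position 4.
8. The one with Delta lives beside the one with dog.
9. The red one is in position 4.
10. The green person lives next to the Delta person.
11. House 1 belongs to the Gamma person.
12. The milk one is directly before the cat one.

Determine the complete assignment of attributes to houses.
Solution:

House | Drink | Pet | Team | Color
----------------------------------
  1   | water | bird | Gamma | blue
  2   | milk | fish | Alpha | green
  3   | juice | cat | Delta | yellow
  4   | coffee | dog | Epsilon | red
  5   | tea | horse | Beta | white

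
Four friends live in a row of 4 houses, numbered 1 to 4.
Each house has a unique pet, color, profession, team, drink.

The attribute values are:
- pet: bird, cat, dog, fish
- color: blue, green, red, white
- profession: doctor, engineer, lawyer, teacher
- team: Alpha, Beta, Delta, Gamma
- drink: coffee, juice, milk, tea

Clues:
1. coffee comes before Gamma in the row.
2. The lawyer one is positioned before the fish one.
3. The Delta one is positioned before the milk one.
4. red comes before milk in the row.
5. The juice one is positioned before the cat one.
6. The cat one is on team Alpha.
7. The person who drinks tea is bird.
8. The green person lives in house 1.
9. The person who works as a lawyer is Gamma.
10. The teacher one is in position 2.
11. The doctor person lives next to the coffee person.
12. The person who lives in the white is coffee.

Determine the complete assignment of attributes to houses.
Solution:

House | Pet | Color | Profession | Team | Drink
-----------------------------------------------
  1   | dog | green | doctor | Delta | juice
  2   | cat | white | teacher | Alpha | coffee
  3   | bird | red | lawyer | Gamma | tea
  4   | fish | blue | engineer | Beta | milk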